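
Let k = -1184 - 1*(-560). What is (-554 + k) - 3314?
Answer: -4492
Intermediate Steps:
k = -624 (k = -1184 + 560 = -624)
(-554 + k) - 3314 = (-554 - 624) - 3314 = -1178 - 3314 = -4492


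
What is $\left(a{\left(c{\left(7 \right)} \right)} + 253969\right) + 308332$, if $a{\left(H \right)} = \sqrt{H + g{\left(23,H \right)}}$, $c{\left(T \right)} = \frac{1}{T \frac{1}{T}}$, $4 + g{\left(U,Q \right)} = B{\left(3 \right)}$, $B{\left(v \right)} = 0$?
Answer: $562301 + i \sqrt{3} \approx 5.623 \cdot 10^{5} + 1.732 i$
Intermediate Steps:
$g{\left(U,Q \right)} = -4$ ($g{\left(U,Q \right)} = -4 + 0 = -4$)
$c{\left(T \right)} = 1$ ($c{\left(T \right)} = 1^{-1} = 1$)
$a{\left(H \right)} = \sqrt{-4 + H}$ ($a{\left(H \right)} = \sqrt{H - 4} = \sqrt{-4 + H}$)
$\left(a{\left(c{\left(7 \right)} \right)} + 253969\right) + 308332 = \left(\sqrt{-4 + 1} + 253969\right) + 308332 = \left(\sqrt{-3} + 253969\right) + 308332 = \left(i \sqrt{3} + 253969\right) + 308332 = \left(253969 + i \sqrt{3}\right) + 308332 = 562301 + i \sqrt{3}$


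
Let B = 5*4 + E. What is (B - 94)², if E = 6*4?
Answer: 2500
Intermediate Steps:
E = 24
B = 44 (B = 5*4 + 24 = 20 + 24 = 44)
(B - 94)² = (44 - 94)² = (-50)² = 2500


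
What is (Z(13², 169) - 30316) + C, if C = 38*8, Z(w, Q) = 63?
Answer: -29949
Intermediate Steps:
C = 304
(Z(13², 169) - 30316) + C = (63 - 30316) + 304 = -30253 + 304 = -29949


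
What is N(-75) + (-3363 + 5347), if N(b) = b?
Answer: 1909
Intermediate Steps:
N(-75) + (-3363 + 5347) = -75 + (-3363 + 5347) = -75 + 1984 = 1909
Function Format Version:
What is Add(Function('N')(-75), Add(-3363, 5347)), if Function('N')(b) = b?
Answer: 1909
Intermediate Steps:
Add(Function('N')(-75), Add(-3363, 5347)) = Add(-75, Add(-3363, 5347)) = Add(-75, 1984) = 1909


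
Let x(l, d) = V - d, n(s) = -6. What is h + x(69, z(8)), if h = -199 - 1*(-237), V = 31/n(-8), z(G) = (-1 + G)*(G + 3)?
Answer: -265/6 ≈ -44.167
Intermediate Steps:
z(G) = (-1 + G)*(3 + G)
V = -31/6 (V = 31/(-6) = 31*(-⅙) = -31/6 ≈ -5.1667)
x(l, d) = -31/6 - d
h = 38 (h = -199 + 237 = 38)
h + x(69, z(8)) = 38 + (-31/6 - (-3 + 8² + 2*8)) = 38 + (-31/6 - (-3 + 64 + 16)) = 38 + (-31/6 - 1*77) = 38 + (-31/6 - 77) = 38 - 493/6 = -265/6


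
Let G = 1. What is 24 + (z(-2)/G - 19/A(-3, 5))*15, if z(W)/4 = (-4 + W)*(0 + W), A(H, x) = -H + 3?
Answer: 1393/2 ≈ 696.50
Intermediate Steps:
A(H, x) = 3 - H
z(W) = 4*W*(-4 + W) (z(W) = 4*((-4 + W)*(0 + W)) = 4*((-4 + W)*W) = 4*(W*(-4 + W)) = 4*W*(-4 + W))
24 + (z(-2)/G - 19/A(-3, 5))*15 = 24 + ((4*(-2)*(-4 - 2))/1 - 19/(3 - 1*(-3)))*15 = 24 + ((4*(-2)*(-6))*1 - 19/(3 + 3))*15 = 24 + (48*1 - 19/6)*15 = 24 + (48 - 19*1/6)*15 = 24 + (48 - 19/6)*15 = 24 + (269/6)*15 = 24 + 1345/2 = 1393/2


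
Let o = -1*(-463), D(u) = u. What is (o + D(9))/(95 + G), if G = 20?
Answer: 472/115 ≈ 4.1043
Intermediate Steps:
o = 463
(o + D(9))/(95 + G) = (463 + 9)/(95 + 20) = 472/115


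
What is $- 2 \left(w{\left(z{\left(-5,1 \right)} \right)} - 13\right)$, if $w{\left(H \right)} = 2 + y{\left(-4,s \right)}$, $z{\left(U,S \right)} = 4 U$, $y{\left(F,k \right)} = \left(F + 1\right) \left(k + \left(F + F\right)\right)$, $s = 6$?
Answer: $10$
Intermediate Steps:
$y{\left(F,k \right)} = \left(1 + F\right) \left(k + 2 F\right)$
$w{\left(H \right)} = 8$ ($w{\left(H \right)} = 2 + \left(6 + 2 \left(-4\right) + 2 \left(-4\right)^{2} - 24\right) = 2 + \left(6 - 8 + 2 \cdot 16 - 24\right) = 2 + \left(6 - 8 + 32 - 24\right) = 2 + 6 = 8$)
$- 2 \left(w{\left(z{\left(-5,1 \right)} \right)} - 13\right) = - 2 \left(8 - 13\right) = \left(-2\right) \left(-5\right) = 10$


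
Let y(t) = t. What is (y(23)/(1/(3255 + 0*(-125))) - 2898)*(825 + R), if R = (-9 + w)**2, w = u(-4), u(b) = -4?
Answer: 71535198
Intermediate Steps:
w = -4
R = 169 (R = (-9 - 4)**2 = (-13)**2 = 169)
(y(23)/(1/(3255 + 0*(-125))) - 2898)*(825 + R) = (23/(1/(3255 + 0*(-125))) - 2898)*(825 + 169) = (23/(1/(3255 + 0)) - 2898)*994 = (23/(1/3255) - 2898)*994 = (23*3255 - 2898)*994 = (74865 - 2898)*994 = 71967*994 = 71535198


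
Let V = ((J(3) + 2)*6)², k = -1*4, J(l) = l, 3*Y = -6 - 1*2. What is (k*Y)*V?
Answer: 9600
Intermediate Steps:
Y = -8/3 (Y = (-6 - 1*2)/3 = (-6 - 2)/3 = (⅓)*(-8) = -8/3 ≈ -2.6667)
k = -4
V = 900 (V = ((3 + 2)*6)² = (5*6)² = 30² = 900)
(k*Y)*V = -4*(-8/3)*900 = (32/3)*900 = 9600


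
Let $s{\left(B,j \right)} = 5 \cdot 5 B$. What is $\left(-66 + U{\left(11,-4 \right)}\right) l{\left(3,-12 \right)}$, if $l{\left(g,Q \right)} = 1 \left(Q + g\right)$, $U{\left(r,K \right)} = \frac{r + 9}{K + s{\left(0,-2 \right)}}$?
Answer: $639$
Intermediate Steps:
$s{\left(B,j \right)} = 25 B$
$U{\left(r,K \right)} = \frac{9 + r}{K}$ ($U{\left(r,K \right)} = \frac{r + 9}{K + 25 \cdot 0} = \frac{9 + r}{K + 0} = \frac{9 + r}{K}$)
$l{\left(g,Q \right)} = Q + g$
$\left(-66 + U{\left(11,-4 \right)}\right) l{\left(3,-12 \right)} = \left(-66 + \frac{9 + 11}{-4}\right) \left(-12 + 3\right) = \left(-66 - 5\right) \left(-9\right) = \left(-71\right) \left(-9\right) = 639$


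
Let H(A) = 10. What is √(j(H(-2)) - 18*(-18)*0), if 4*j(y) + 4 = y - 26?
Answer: I*√5 ≈ 2.2361*I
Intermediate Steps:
j(y) = -15/2 + y/4 (j(y) = -1 + (y - 26)/4 = -1 + (-26 + y)/4 = -1 + (-13/2 + y/4) = -15/2 + y/4)
√(j(H(-2)) - 18*(-18)*0) = √((-15/2 + (¼)*10) - 18*(-18)*0) = √((-15/2 + 5/2) + 324*0) = √(-5 + 0) = √(-5) = I*√5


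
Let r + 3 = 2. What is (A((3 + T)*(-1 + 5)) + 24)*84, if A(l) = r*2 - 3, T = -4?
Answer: 1596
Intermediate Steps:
r = -1 (r = -3 + 2 = -1)
A(l) = -5 (A(l) = -1*2 - 3 = -2 - 3 = -5)
(A((3 + T)*(-1 + 5)) + 24)*84 = (-5 + 24)*84 = 19*84 = 1596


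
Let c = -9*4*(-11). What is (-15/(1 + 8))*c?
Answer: -660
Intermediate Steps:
c = 396 (c = -36*(-11) = 396)
(-15/(1 + 8))*c = -15/(1 + 8)*396 = -15/9*396 = -15*1/9*396 = -5/3*396 = -660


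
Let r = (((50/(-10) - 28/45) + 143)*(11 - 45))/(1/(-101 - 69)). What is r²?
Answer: 51070918617664/81 ≈ 6.3051e+11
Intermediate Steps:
r = 7146392/9 (r = (((50*(-⅒) - 28*1/45) + 143)*(-34))/(1/(-170)) = (((-5 - 28/45) + 143)*(-34))/(-1/170) = ((-253/45 + 143)*(-34))*(-170) = ((6182/45)*(-34))*(-170) = -210188/45*(-170) = 7146392/9 ≈ 7.9404e+5)
r² = (7146392/9)² = 51070918617664/81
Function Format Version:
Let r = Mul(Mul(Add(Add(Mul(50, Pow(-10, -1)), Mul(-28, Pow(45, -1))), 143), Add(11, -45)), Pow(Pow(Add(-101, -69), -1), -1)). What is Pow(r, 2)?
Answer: Rational(51070918617664, 81) ≈ 6.3051e+11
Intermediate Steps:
r = Rational(7146392, 9) (r = Mul(Mul(Add(Add(Mul(50, Rational(-1, 10)), Mul(-28, Rational(1, 45))), 143), -34), Pow(Pow(-170, -1), -1)) = Mul(Mul(Add(Add(-5, Rational(-28, 45)), 143), -34), Pow(Rational(-1, 170), -1)) = Mul(Mul(Add(Rational(-253, 45), 143), -34), -170) = Mul(Mul(Rational(6182, 45), -34), -170) = Mul(Rational(-210188, 45), -170) = Rational(7146392, 9) ≈ 7.9404e+5)
Pow(r, 2) = Pow(Rational(7146392, 9), 2) = Rational(51070918617664, 81)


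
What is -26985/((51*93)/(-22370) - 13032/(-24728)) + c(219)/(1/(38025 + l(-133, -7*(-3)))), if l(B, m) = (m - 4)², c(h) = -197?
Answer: -55419708748112/7260039 ≈ -7.6335e+6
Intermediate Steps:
l(B, m) = (-4 + m)²
-26985/((51*93)/(-22370) - 13032/(-24728)) + c(219)/(1/(38025 + l(-133, -7*(-3)))) = -26985/((51*93)/(-22370) - 13032/(-24728)) - (7490925 + 197*(-4 - 7*(-3))²) = -26985/(4743*(-1/22370) - 13032*(-1/24728)) - (7490925 + 197*(-4 + 21)²) = -26985/(-4743/22370 + 1629/3091) - 197/(1/(38025 + 17²)) = -26985/21780117/69145670 - 197/(1/(38025 + 289)) = -26985*69145670/21780117 - 197/(1/38314) = -621965301650/7260039 - 197/1/38314 = -621965301650/7260039 - 197*38314 = -621965301650/7260039 - 7547858 = -55419708748112/7260039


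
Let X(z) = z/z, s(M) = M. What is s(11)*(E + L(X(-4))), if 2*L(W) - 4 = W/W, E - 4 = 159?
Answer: 3641/2 ≈ 1820.5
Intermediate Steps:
E = 163 (E = 4 + 159 = 163)
X(z) = 1
L(W) = 5/2 (L(W) = 2 + (W/W)/2 = 2 + (½)*1 = 2 + ½ = 5/2)
s(11)*(E + L(X(-4))) = 11*(163 + 5/2) = 11*(331/2) = 3641/2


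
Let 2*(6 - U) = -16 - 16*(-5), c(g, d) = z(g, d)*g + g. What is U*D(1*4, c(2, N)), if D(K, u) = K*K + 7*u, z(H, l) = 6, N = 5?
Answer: -2964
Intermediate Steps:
c(g, d) = 7*g (c(g, d) = 6*g + g = 7*g)
U = -26 (U = 6 - (-16 - 16*(-5))/2 = 6 - (-16 + 80)/2 = 6 - ½*64 = 6 - 32 = -26)
D(K, u) = K² + 7*u
U*D(1*4, c(2, N)) = -26*((1*4)² + 7*(7*2)) = -26*(4² + 7*14) = -26*(16 + 98) = -26*114 = -2964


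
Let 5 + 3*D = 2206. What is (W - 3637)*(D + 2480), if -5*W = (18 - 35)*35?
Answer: -33917038/3 ≈ -1.1306e+7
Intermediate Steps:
D = 2201/3 (D = -5/3 + (1/3)*2206 = -5/3 + 2206/3 = 2201/3 ≈ 733.67)
W = 119 (W = -(18 - 35)*35/5 = -(-17)*35/5 = -1/5*(-595) = 119)
(W - 3637)*(D + 2480) = (119 - 3637)*(2201/3 + 2480) = -3518*9641/3 = -33917038/3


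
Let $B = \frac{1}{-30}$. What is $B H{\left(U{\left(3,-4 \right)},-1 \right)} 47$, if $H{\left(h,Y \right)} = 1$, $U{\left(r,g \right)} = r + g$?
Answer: $- \frac{47}{30} \approx -1.5667$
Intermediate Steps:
$U{\left(r,g \right)} = g + r$
$B = - \frac{1}{30} \approx -0.033333$
$B H{\left(U{\left(3,-4 \right)},-1 \right)} 47 = \left(- \frac{1}{30}\right) 1 \cdot 47 = \left(- \frac{1}{30}\right) 47 = - \frac{47}{30}$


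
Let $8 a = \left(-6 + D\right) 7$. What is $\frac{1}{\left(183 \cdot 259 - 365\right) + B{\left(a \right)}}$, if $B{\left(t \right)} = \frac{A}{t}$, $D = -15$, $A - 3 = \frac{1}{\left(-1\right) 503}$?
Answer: $\frac{73941}{3477581048} \approx 2.1262 \cdot 10^{-5}$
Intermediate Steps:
$A = \frac{1508}{503}$ ($A = 3 + \frac{1}{\left(-1\right) 503} = 3 + \frac{1}{-503} = 3 - \frac{1}{503} = \frac{1508}{503} \approx 2.998$)
$a = - \frac{147}{8}$ ($a = \frac{\left(-6 - 15\right) 7}{8} = \frac{\left(-21\right) 7}{8} = \frac{1}{8} \left(-147\right) = - \frac{147}{8} \approx -18.375$)
$B{\left(t \right)} = \frac{1508}{503 t}$
$\frac{1}{\left(183 \cdot 259 - 365\right) + B{\left(a \right)}} = \frac{1}{\left(183 \cdot 259 - 365\right) + \frac{1508}{503 \left(- \frac{147}{8}\right)}} = \frac{1}{\left(47397 - 365\right) + \frac{1508}{503} \left(- \frac{8}{147}\right)} = \frac{1}{47032 - \frac{12064}{73941}} = \frac{1}{\frac{3477581048}{73941}} = \frac{73941}{3477581048}$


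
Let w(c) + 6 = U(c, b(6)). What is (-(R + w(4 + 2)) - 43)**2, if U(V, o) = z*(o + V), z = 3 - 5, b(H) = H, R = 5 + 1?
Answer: 361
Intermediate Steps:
R = 6
z = -2
U(V, o) = -2*V - 2*o (U(V, o) = -2*(o + V) = -2*(V + o) = -2*V - 2*o)
w(c) = -18 - 2*c (w(c) = -6 + (-2*c - 2*6) = -6 + (-2*c - 12) = -6 + (-12 - 2*c) = -18 - 2*c)
(-(R + w(4 + 2)) - 43)**2 = (-(6 + (-18 - 2*(4 + 2))) - 43)**2 = (-(6 + (-18 - 2*6)) - 43)**2 = (-(6 + (-18 - 12)) - 43)**2 = (-(6 - 30) - 43)**2 = (-1*(-24) - 43)**2 = (24 - 43)**2 = (-19)**2 = 361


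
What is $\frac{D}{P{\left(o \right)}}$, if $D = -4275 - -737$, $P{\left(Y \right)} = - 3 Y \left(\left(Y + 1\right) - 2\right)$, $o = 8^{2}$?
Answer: $\frac{1769}{6048} \approx 0.29249$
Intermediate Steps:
$o = 64$
$P{\left(Y \right)} = - 3 Y \left(-1 + Y\right)$ ($P{\left(Y \right)} = - 3 Y \left(\left(1 + Y\right) - 2\right) = - 3 Y \left(-1 + Y\right)$)
$D = -3538$ ($D = -4275 + 737 = -3538$)
$\frac{D}{P{\left(o \right)}} = - \frac{3538}{3 \cdot 64 \left(1 - 64\right)} = - \frac{3538}{3 \cdot 64 \left(-63\right)} = - \frac{3538}{-12096} = \left(-3538\right) \left(- \frac{1}{12096}\right) = \frac{1769}{6048}$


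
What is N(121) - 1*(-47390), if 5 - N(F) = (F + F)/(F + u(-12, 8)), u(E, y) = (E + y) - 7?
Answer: 236964/5 ≈ 47393.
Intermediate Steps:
u(E, y) = -7 + E + y
N(F) = 5 - 2*F/(-11 + F) (N(F) = 5 - (F + F)/(F + (-7 - 12 + 8)) = 5 - 2*F/(F - 11) = 5 - 2*F/(-11 + F))
N(121) - 1*(-47390) = (-55 + 3*121)/(-11 + 121) - 1*(-47390) = (-55 + 363)/110 + 47390 = (1/110)*308 + 47390 = 14/5 + 47390 = 236964/5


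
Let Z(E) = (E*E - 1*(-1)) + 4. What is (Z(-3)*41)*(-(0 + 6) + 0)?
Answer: -3444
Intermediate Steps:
Z(E) = 5 + E² (Z(E) = (E² + 1) + 4 = (1 + E²) + 4 = 5 + E²)
(Z(-3)*41)*(-(0 + 6) + 0) = ((5 + (-3)²)*41)*(-(0 + 6) + 0) = ((5 + 9)*41)*(-1*6 + 0) = (14*41)*(-6 + 0) = 574*(-6) = -3444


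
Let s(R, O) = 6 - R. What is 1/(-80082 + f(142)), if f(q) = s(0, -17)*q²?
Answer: 1/40902 ≈ 2.4449e-5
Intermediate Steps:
f(q) = 6*q² (f(q) = (6 - 1*0)*q² = (6 + 0)*q² = 6*q²)
1/(-80082 + f(142)) = 1/(-80082 + 6*142²) = 1/(-80082 + 6*20164) = 1/(-80082 + 120984) = 1/40902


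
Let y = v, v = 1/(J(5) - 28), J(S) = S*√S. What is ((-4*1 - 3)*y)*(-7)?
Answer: -1372/659 - 245*√5/659 ≈ -2.9133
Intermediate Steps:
J(S) = S^(3/2)
v = 1/(-28 + 5*√5) (v = 1/(5^(3/2) - 28) = 1/(5*√5 - 28) = 1/(-28 + 5*√5) ≈ -0.059454)
y = -28/659 - 5*√5/659 ≈ -0.059454
((-4*1 - 3)*y)*(-7) = ((-4*1 - 3)*(-28/659 - 5*√5/659))*(-7) = ((-4 - 3)*(-28/659 - 5*√5/659))*(-7) = -7*(-28/659 - 5*√5/659)*(-7) = (196/659 + 35*√5/659)*(-7) = -1372/659 - 245*√5/659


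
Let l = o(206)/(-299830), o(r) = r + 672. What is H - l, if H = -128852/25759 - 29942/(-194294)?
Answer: -1817662314930778/375148731136295 ≈ -4.8452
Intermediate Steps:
o(r) = 672 + r
H = -12131947255/2502409573 (H = -128852*1/25759 - 29942*(-1/194294) = -128852/25759 + 14971/97147 = -12131947255/2502409573 ≈ -4.8481)
l = -439/149915 (l = (672 + 206)/(-299830) = 878*(-1/299830) = -439/149915 ≈ -0.0029283)
H - l = -12131947255/2502409573 - 1*(-439/149915) = -12131947255/2502409573 + 439/149915 = -1817662314930778/375148731136295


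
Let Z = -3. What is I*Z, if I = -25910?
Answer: 77730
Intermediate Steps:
I*Z = -25910*(-3) = 77730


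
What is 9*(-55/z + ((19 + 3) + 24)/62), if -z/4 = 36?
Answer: 5017/496 ≈ 10.115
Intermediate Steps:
z = -144 (z = -4*36 = -144)
9*(-55/z + ((19 + 3) + 24)/62) = 9*(-55/(-144) + ((19 + 3) + 24)/62) = 9*(-55*(-1/144) + (22 + 24)*(1/62)) = 9*(55/144 + 46*(1/62)) = 9*(55/144 + 23/31) = 9*(5017/4464) = 5017/496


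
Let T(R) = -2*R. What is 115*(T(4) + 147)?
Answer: 15985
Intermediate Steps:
115*(T(4) + 147) = 115*(-2*4 + 147) = 115*(-8 + 147) = 115*139 = 15985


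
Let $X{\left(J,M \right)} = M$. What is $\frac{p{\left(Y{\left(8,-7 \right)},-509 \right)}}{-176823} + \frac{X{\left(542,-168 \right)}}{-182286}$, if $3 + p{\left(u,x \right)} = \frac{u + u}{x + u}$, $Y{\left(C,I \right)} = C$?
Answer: $\frac{842207261}{897133947021} \approx 0.00093878$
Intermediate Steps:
$p{\left(u,x \right)} = -3 + \frac{2 u}{u + x}$ ($p{\left(u,x \right)} = -3 + \frac{u + u}{x + u} = -3 + \frac{2 u}{u + x}$)
$\frac{p{\left(Y{\left(8,-7 \right)},-509 \right)}}{-176823} + \frac{X{\left(542,-168 \right)}}{-182286} = \frac{\frac{1}{8 - 509} \left(\left(-1\right) 8 - -1527\right)}{-176823} - \frac{168}{-182286} = \frac{-8 + 1527}{-501} \left(- \frac{1}{176823}\right) - - \frac{28}{30381} = \left(- \frac{1}{501}\right) 1519 \left(- \frac{1}{176823}\right) + \frac{28}{30381} = \left(- \frac{1519}{501}\right) \left(- \frac{1}{176823}\right) + \frac{28}{30381} = \frac{1519}{88588323} + \frac{28}{30381} = \frac{842207261}{897133947021}$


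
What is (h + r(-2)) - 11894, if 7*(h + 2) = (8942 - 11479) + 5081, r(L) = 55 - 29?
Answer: -80546/7 ≈ -11507.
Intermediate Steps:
r(L) = 26
h = 2530/7 (h = -2 + ((8942 - 11479) + 5081)/7 = -2 + (-2537 + 5081)/7 = -2 + (⅐)*2544 = -2 + 2544/7 = 2530/7 ≈ 361.43)
(h + r(-2)) - 11894 = (2530/7 + 26) - 11894 = 2712/7 - 11894 = -80546/7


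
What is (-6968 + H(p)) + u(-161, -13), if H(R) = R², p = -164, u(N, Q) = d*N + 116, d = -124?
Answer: 40008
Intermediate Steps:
u(N, Q) = 116 - 124*N (u(N, Q) = -124*N + 116 = 116 - 124*N)
(-6968 + H(p)) + u(-161, -13) = (-6968 + (-164)²) + (116 - 124*(-161)) = (-6968 + 26896) + (116 + 19964) = 19928 + 20080 = 40008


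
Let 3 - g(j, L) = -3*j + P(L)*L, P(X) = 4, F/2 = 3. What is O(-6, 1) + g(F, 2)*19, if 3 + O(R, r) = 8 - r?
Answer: 251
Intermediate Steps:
F = 6 (F = 2*3 = 6)
O(R, r) = 5 - r (O(R, r) = -3 + (8 - r) = 5 - r)
g(j, L) = 3 - 4*L + 3*j (g(j, L) = 3 - (-3*j + 4*L) = 3 + (-4*L + 3*j) = 3 - 4*L + 3*j)
O(-6, 1) + g(F, 2)*19 = (5 - 1*1) + (3 - 4*2 + 3*6)*19 = (5 - 1) + (3 - 8 + 18)*19 = 4 + 13*19 = 4 + 247 = 251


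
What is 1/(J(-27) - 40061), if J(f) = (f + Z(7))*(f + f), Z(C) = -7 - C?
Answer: -1/37847 ≈ -2.6422e-5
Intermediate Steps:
J(f) = 2*f*(-14 + f) (J(f) = (f + (-7 - 1*7))*(f + f) = (f + (-7 - 7))*(2*f) = (f - 14)*(2*f) = (-14 + f)*(2*f) = 2*f*(-14 + f))
1/(J(-27) - 40061) = 1/(2*(-27)*(-14 - 27) - 40061) = 1/(2*(-27)*(-41) - 40061) = 1/(2214 - 40061) = 1/(-37847) = -1/37847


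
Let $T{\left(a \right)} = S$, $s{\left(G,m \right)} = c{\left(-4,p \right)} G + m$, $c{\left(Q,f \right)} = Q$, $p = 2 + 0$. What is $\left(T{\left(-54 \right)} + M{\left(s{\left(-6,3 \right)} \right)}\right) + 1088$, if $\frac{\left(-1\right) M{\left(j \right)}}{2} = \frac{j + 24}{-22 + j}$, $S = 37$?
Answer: $\frac{5523}{5} \approx 1104.6$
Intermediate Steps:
$p = 2$
$s{\left(G,m \right)} = m - 4 G$ ($s{\left(G,m \right)} = - 4 G + m = m - 4 G$)
$M{\left(j \right)} = - \frac{2 \left(24 + j\right)}{-22 + j}$ ($M{\left(j \right)} = - 2 \frac{j + 24}{-22 + j} = - 2 \frac{24 + j}{-22 + j} = - \frac{2 \left(24 + j\right)}{-22 + j}$)
$T{\left(a \right)} = 37$
$\left(T{\left(-54 \right)} + M{\left(s{\left(-6,3 \right)} \right)}\right) + 1088 = \left(37 + \frac{2 \left(-24 - \left(3 - -24\right)\right)}{-22 + \left(3 - -24\right)}\right) + 1088 = \left(37 + \frac{2 \left(-24 - \left(3 + 24\right)\right)}{-22 + \left(3 + 24\right)}\right) + 1088 = \left(37 + \frac{2 \left(-24 - 27\right)}{-22 + 27}\right) + 1088 = \left(37 + \frac{2 \left(-24 - 27\right)}{5}\right) + 1088 = \left(37 + 2 \cdot \frac{1}{5} \left(-51\right)\right) + 1088 = \left(37 - \frac{102}{5}\right) + 1088 = \frac{83}{5} + 1088 = \frac{5523}{5}$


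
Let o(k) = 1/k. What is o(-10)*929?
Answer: -929/10 ≈ -92.900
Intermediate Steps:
o(-10)*929 = 929/(-10) = -⅒*929 = -929/10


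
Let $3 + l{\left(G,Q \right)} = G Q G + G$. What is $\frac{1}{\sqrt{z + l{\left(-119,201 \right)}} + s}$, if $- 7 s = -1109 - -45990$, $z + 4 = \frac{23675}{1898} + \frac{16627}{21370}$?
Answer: $- \frac{3185673800855}{19010979150665239} - \frac{49 \sqrt{292653858677974460810}}{19010979150665239} \approx -0.00021166$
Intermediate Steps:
$l{\left(G,Q \right)} = -3 + G + Q G^{2}$ ($l{\left(G,Q \right)} = -3 + \left(G Q G + G\right) = -3 + \left(Q G^{2} + G\right) = -3 + \left(G + Q G^{2}\right) = -3 + G + Q G^{2}$)
$z = \frac{93812939}{10140065}$ ($z = -4 + \left(\frac{23675}{1898} + \frac{16627}{21370}\right) = -4 + \frac{134373199}{10140065} = \frac{93812939}{10140065} \approx 9.2517$)
$s = - \frac{44881}{7}$ ($s = - \frac{-1109 - -45990}{7} = - \frac{-1109 + 45990}{7} = \left(- \frac{1}{7}\right) 44881 = - \frac{44881}{7} \approx -6411.6$)
$\frac{1}{\sqrt{z + l{\left(-119,201 \right)}} + s} = \frac{1}{\sqrt{\frac{93812939}{10140065} - \left(122 - 2846361\right)} - \frac{44881}{7}} = \frac{1}{\sqrt{\frac{93812939}{10140065} - -2846239} - \frac{44881}{7}} = \frac{1}{\sqrt{\frac{93812939}{10140065} + 2846239} - \frac{44881}{7}} = \frac{1}{\sqrt{\frac{28861142278474}{10140065}} - \frac{44881}{7}} = \frac{1}{\frac{\sqrt{292653858677974460810}}{10140065} - \frac{44881}{7}} = \frac{1}{- \frac{44881}{7} + \frac{\sqrt{292653858677974460810}}{10140065}}$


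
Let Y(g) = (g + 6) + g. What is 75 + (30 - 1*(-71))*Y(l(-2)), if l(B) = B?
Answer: 277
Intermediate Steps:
Y(g) = 6 + 2*g (Y(g) = (6 + g) + g = 6 + 2*g)
75 + (30 - 1*(-71))*Y(l(-2)) = 75 + (30 - 1*(-71))*(6 + 2*(-2)) = 75 + (30 + 71)*(6 - 4) = 75 + 101*2 = 75 + 202 = 277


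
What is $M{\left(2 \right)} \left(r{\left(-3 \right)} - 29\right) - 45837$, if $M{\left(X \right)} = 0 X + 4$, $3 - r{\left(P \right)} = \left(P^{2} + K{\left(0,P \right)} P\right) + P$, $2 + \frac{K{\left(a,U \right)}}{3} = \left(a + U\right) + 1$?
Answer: $-46109$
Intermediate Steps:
$K{\left(a,U \right)} = -3 + 3 U + 3 a$ ($K{\left(a,U \right)} = -6 + 3 \left(\left(a + U\right) + 1\right) = -6 + 3 \left(\left(U + a\right) + 1\right) = -6 + 3 \left(1 + U + a\right) = -6 + \left(3 + 3 U + 3 a\right) = -3 + 3 U + 3 a$)
$r{\left(P \right)} = 3 - P - P^{2} - P \left(-3 + 3 P\right)$ ($r{\left(P \right)} = 3 - \left(\left(P^{2} + \left(-3 + 3 P + 3 \cdot 0\right) P\right) + P\right) = 3 - \left(\left(P^{2} + \left(-3 + 3 P + 0\right) P\right) + P\right) = 3 - \left(\left(P^{2} + \left(-3 + 3 P\right) P\right) + P\right) = 3 - \left(\left(P^{2} + P \left(-3 + 3 P\right)\right) + P\right) = 3 - \left(P + P^{2} + P \left(-3 + 3 P\right)\right) = 3 - P - P^{2} - P \left(-3 + 3 P\right)$)
$M{\left(X \right)} = 4$ ($M{\left(X \right)} = 0 + 4 = 4$)
$M{\left(2 \right)} \left(r{\left(-3 \right)} - 29\right) - 45837 = 4 \left(\left(3 - 4 \left(-3\right)^{2} + 2 \left(-3\right)\right) - 29\right) - 45837 = 4 \left(\left(3 - 36 - 6\right) - 29\right) - 45837 = 4 \left(-39 - 29\right) - 45837 = 4 \left(-68\right) - 45837 = -272 - 45837 = -46109$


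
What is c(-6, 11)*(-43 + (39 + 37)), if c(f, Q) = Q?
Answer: 363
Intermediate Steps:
c(-6, 11)*(-43 + (39 + 37)) = 11*(-43 + (39 + 37)) = 11*(-43 + 76) = 11*33 = 363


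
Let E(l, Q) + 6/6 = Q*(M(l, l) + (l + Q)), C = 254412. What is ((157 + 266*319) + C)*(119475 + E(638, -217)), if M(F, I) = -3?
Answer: 9764520864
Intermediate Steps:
E(l, Q) = -1 + Q*(-3 + Q + l) (E(l, Q) = -1 + Q*(-3 + (l + Q)) = -1 + Q*(-3 + (Q + l)) = -1 + Q*(-3 + Q + l))
((157 + 266*319) + C)*(119475 + E(638, -217)) = ((157 + 266*319) + 254412)*(119475 + (-1 + (-217)² - 3*(-217) - 217*638)) = ((157 + 84854) + 254412)*(119475 + (-1 + 47089 + 651 - 138446)) = (85011 + 254412)*(119475 - 90707) = 339423*28768 = 9764520864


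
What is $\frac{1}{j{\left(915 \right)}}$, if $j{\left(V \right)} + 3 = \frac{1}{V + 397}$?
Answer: $- \frac{1312}{3935} \approx -0.33342$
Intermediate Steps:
$j{\left(V \right)} = -3 + \frac{1}{397 + V}$ ($j{\left(V \right)} = -3 + \frac{1}{V + 397} = -3 + \frac{1}{397 + V}$)
$\frac{1}{j{\left(915 \right)}} = \frac{1}{\frac{1}{397 + 915} \left(-1190 - 2745\right)} = \frac{1}{\frac{1}{1312} \left(-1190 - 2745\right)} = \frac{1}{\frac{1}{1312} \left(-3935\right)} = \frac{1}{- \frac{3935}{1312}} = - \frac{1312}{3935}$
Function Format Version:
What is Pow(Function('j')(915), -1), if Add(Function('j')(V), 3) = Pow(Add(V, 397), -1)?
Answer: Rational(-1312, 3935) ≈ -0.33342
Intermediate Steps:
Function('j')(V) = Add(-3, Pow(Add(397, V), -1)) (Function('j')(V) = Add(-3, Pow(Add(V, 397), -1)) = Add(-3, Pow(Add(397, V), -1)))
Pow(Function('j')(915), -1) = Pow(Mul(Pow(Add(397, 915), -1), Add(-1190, Mul(-3, 915))), -1) = Pow(Mul(Pow(1312, -1), Add(-1190, -2745)), -1) = Pow(Mul(Rational(1, 1312), -3935), -1) = Pow(Rational(-3935, 1312), -1) = Rational(-1312, 3935)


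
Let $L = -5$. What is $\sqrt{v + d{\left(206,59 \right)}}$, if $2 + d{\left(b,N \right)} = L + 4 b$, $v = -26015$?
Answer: $i \sqrt{25198} \approx 158.74 i$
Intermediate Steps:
$d{\left(b,N \right)} = -7 + 4 b$ ($d{\left(b,N \right)} = -2 + \left(-5 + 4 b\right) = -7 + 4 b$)
$\sqrt{v + d{\left(206,59 \right)}} = \sqrt{-26015 + \left(-7 + 4 \cdot 206\right)} = \sqrt{-26015 + \left(-7 + 824\right)} = \sqrt{-26015 + 817} = \sqrt{-25198} = i \sqrt{25198}$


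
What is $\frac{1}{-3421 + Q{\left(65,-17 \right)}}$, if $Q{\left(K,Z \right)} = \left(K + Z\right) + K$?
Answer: $- \frac{1}{3308} \approx -0.0003023$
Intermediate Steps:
$Q{\left(K,Z \right)} = Z + 2 K$
$\frac{1}{-3421 + Q{\left(65,-17 \right)}} = \frac{1}{-3421 + \left(-17 + 2 \cdot 65\right)} = \frac{1}{-3421 + \left(-17 + 130\right)} = \frac{1}{-3421 + 113} = \frac{1}{-3308} = - \frac{1}{3308}$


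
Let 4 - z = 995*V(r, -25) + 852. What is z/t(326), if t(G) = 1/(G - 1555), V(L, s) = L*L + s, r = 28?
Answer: 929189137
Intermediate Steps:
V(L, s) = s + L² (V(L, s) = L² + s = s + L²)
t(G) = 1/(-1555 + G)
z = -756053 (z = 4 - (995*(-25 + 28²) + 852) = 4 - (995*(-25 + 784) + 852) = 4 - (995*759 + 852) = 4 - (755205 + 852) = 4 - 1*756057 = 4 - 756057 = -756053)
z/t(326) = -756053/(1/(-1555 + 326)) = -756053/(1/(-1229)) = -756053/(-1/1229) = -756053*(-1229) = 929189137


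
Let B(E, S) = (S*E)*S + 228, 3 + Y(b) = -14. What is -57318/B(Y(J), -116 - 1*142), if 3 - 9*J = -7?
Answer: 9553/188560 ≈ 0.050663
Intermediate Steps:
J = 10/9 (J = ⅓ - ⅑*(-7) = ⅓ + 7/9 = 10/9 ≈ 1.1111)
Y(b) = -17 (Y(b) = -3 - 14 = -17)
B(E, S) = 228 + E*S² (B(E, S) = (E*S)*S + 228 = E*S² + 228 = 228 + E*S²)
-57318/B(Y(J), -116 - 1*142) = -57318/(228 - 17*(-116 - 1*142)²) = -57318/(228 - 17*(-116 - 142)²) = -57318/(228 - 17*(-258)²) = -57318/(228 - 17*66564) = -57318/(228 - 1131588) = -57318/(-1131360) = -57318*(-1/1131360) = 9553/188560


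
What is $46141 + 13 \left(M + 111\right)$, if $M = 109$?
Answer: $49001$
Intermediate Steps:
$46141 + 13 \left(M + 111\right) = 46141 + 13 \left(109 + 111\right) = 46141 + 13 \cdot 220 = 46141 + 2860 = 49001$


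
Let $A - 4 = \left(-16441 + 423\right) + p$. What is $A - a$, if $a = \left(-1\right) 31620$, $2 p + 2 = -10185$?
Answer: $\frac{21025}{2} \approx 10513.0$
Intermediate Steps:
$p = - \frac{10187}{2}$ ($p = -1 + \frac{1}{2} \left(-10185\right) = -1 - \frac{10185}{2} = - \frac{10187}{2} \approx -5093.5$)
$A = - \frac{42215}{2}$ ($A = 4 + \left(\left(-16441 + 423\right) - \frac{10187}{2}\right) = 4 - \frac{42223}{2} = - \frac{42215}{2} \approx -21108.0$)
$a = -31620$
$A - a = - \frac{42215}{2} - -31620 = - \frac{42215}{2} + 31620 = \frac{21025}{2}$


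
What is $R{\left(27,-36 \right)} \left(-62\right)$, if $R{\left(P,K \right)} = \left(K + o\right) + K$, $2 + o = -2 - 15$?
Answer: $5642$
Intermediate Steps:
$o = -19$ ($o = -2 - 17 = -19$)
$R{\left(P,K \right)} = -19 + 2 K$ ($R{\left(P,K \right)} = \left(K - 19\right) + K = \left(-19 + K\right) + K = -19 + 2 K$)
$R{\left(27,-36 \right)} \left(-62\right) = \left(-19 + 2 \left(-36\right)\right) \left(-62\right) = \left(-19 - 72\right) \left(-62\right) = \left(-91\right) \left(-62\right) = 5642$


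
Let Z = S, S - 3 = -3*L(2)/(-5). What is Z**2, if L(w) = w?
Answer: 441/25 ≈ 17.640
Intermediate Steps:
S = 21/5 (S = 3 - 3*2/(-5) = 3 - 6*(-1/5) = 3 + 6/5 = 21/5 ≈ 4.2000)
Z = 21/5 ≈ 4.2000
Z**2 = (21/5)**2 = 441/25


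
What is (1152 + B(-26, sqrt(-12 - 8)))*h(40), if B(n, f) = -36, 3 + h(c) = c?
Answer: 41292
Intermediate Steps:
h(c) = -3 + c
(1152 + B(-26, sqrt(-12 - 8)))*h(40) = (1152 - 36)*(-3 + 40) = 1116*37 = 41292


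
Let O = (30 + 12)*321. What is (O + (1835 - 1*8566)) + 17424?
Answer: 24175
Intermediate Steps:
O = 13482 (O = 42*321 = 13482)
(O + (1835 - 1*8566)) + 17424 = (13482 + (1835 - 1*8566)) + 17424 = (13482 + (1835 - 8566)) + 17424 = (13482 - 6731) + 17424 = 6751 + 17424 = 24175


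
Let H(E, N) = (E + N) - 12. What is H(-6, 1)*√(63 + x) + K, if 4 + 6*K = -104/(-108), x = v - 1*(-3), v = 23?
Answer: -41/81 - 17*√89 ≈ -160.88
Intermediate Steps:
H(E, N) = -12 + E + N
x = 26 (x = 23 - 1*(-3) = 23 + 3 = 26)
K = -41/81 (K = -⅔ + (-104/(-108))/6 = -⅔ + (-104*(-1/108))/6 = -⅔ + (⅙)*(26/27) = -⅔ + 13/81 = -41/81 ≈ -0.50617)
H(-6, 1)*√(63 + x) + K = (-12 - 6 + 1)*√(63 + 26) - 41/81 = -17*√89 - 41/81 = -41/81 - 17*√89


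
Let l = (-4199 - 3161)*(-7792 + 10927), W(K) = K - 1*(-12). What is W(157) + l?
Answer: -23073431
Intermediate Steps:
W(K) = 12 + K (W(K) = K + 12 = 12 + K)
l = -23073600 (l = -7360*3135 = -23073600)
W(157) + l = (12 + 157) - 23073600 = 169 - 23073600 = -23073431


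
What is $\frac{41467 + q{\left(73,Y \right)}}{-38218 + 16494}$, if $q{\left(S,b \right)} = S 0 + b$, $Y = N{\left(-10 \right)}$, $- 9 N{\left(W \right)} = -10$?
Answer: $- \frac{373213}{195516} \approx -1.9089$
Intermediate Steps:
$N{\left(W \right)} = \frac{10}{9}$ ($N{\left(W \right)} = \left(- \frac{1}{9}\right) \left(-10\right) = \frac{10}{9}$)
$Y = \frac{10}{9} \approx 1.1111$
$q{\left(S,b \right)} = b$ ($q{\left(S,b \right)} = 0 + b = b$)
$\frac{41467 + q{\left(73,Y \right)}}{-38218 + 16494} = \frac{41467 + \frac{10}{9}}{-38218 + 16494} = \frac{373213}{9 \left(-21724\right)} = \frac{373213}{9} \left(- \frac{1}{21724}\right) = - \frac{373213}{195516}$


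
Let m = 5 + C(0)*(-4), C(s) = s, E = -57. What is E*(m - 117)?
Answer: 6384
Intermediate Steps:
m = 5 (m = 5 + 0*(-4) = 5 + 0 = 5)
E*(m - 117) = -57*(5 - 117) = -57*(-112) = 6384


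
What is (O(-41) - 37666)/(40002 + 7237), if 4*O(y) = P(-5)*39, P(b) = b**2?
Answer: -149689/188956 ≈ -0.79219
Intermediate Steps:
O(y) = 975/4 (O(y) = ((-5)**2*39)/4 = (25*39)/4 = (1/4)*975 = 975/4)
(O(-41) - 37666)/(40002 + 7237) = (975/4 - 37666)/(40002 + 7237) = -149689/4/47239 = -149689/4*1/47239 = -149689/188956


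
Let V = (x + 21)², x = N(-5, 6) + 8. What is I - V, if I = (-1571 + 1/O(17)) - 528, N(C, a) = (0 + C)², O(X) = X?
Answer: -85254/17 ≈ -5014.9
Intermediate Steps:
N(C, a) = C²
x = 33 (x = (-5)² + 8 = 25 + 8 = 33)
I = -35682/17 (I = (-1571 + 1/17) - 528 = -26706/17 - 528 = -35682/17 ≈ -2098.9)
V = 2916 (V = (33 + 21)² = 54² = 2916)
I - V = -35682/17 - 1*2916 = -35682/17 - 2916 = -85254/17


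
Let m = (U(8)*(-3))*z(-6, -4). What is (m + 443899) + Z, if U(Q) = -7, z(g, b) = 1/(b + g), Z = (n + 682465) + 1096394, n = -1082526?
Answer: 11402299/10 ≈ 1.1402e+6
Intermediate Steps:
Z = 696333 (Z = (-1082526 + 682465) + 1096394 = -400061 + 1096394 = 696333)
m = -21/10 (m = (-7*(-3))/(-4 - 6) = 21/(-10) = 21*(-⅒) = -21/10 ≈ -2.1000)
(m + 443899) + Z = (-21/10 + 443899) + 696333 = 4438969/10 + 696333 = 11402299/10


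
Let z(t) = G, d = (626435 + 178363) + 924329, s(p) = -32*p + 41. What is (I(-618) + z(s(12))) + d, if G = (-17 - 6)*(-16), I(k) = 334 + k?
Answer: 1729211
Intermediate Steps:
G = 368 (G = -23*(-16) = 368)
s(p) = 41 - 32*p
d = 1729127 (d = 804798 + 924329 = 1729127)
z(t) = 368
(I(-618) + z(s(12))) + d = ((334 - 618) + 368) + 1729127 = (-284 + 368) + 1729127 = 84 + 1729127 = 1729211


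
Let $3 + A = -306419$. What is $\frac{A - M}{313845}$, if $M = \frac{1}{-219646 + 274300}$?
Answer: $- \frac{2392455427}{2450412090} \approx -0.97635$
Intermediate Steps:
$M = \frac{1}{54654} \approx 1.8297 \cdot 10^{-5}$
$A = -306422$ ($A = -3 - 306419 = -306422$)
$\frac{A - M}{313845} = \frac{-306422 - \frac{1}{54654}}{313845} = \left(-306422 - \frac{1}{54654}\right) \frac{1}{313845} = \left(- \frac{16747187989}{54654}\right) \frac{1}{313845} = - \frac{2392455427}{2450412090}$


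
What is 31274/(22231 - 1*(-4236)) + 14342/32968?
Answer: 37121867/22962212 ≈ 1.6166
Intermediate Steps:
31274/(22231 - 1*(-4236)) + 14342/32968 = 31274/(22231 + 4236) + 14342*(1/32968) = 31274/26467 + 7171/16484 = 31274*(1/26467) + 7171/16484 = 1646/1393 + 7171/16484 = 37121867/22962212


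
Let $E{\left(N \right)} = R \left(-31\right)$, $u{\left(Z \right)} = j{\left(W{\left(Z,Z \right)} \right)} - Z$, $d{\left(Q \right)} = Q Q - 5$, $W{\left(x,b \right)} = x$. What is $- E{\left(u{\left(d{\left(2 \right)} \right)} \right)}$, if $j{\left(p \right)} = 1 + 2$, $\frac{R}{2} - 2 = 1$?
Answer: $186$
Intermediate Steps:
$R = 6$ ($R = 4 + 2 \cdot 1 = 4 + 2 = 6$)
$j{\left(p \right)} = 3$
$d{\left(Q \right)} = -5 + Q^{2}$ ($d{\left(Q \right)} = Q^{2} - 5 = -5 + Q^{2}$)
$u{\left(Z \right)} = 3 - Z$
$E{\left(N \right)} = -186$ ($E{\left(N \right)} = 6 \left(-31\right) = -186$)
$- E{\left(u{\left(d{\left(2 \right)} \right)} \right)} = \left(-1\right) \left(-186\right) = 186$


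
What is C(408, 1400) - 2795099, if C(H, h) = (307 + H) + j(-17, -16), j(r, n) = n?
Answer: -2794400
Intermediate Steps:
C(H, h) = 291 + H (C(H, h) = (307 + H) - 16 = 291 + H)
C(408, 1400) - 2795099 = (291 + 408) - 2795099 = 699 - 2795099 = -2794400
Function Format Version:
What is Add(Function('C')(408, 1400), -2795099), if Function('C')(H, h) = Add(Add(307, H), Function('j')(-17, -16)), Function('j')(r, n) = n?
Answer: -2794400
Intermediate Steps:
Function('C')(H, h) = Add(291, H) (Function('C')(H, h) = Add(Add(307, H), -16) = Add(291, H))
Add(Function('C')(408, 1400), -2795099) = Add(Add(291, 408), -2795099) = Add(699, -2795099) = -2794400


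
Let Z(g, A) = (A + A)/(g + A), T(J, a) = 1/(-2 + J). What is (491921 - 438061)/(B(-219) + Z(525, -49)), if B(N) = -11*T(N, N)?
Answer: -23806120/69 ≈ -3.4502e+5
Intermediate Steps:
Z(g, A) = 2*A/(A + g) (Z(g, A) = (2*A)/(A + g) = 2*A/(A + g))
B(N) = -11/(-2 + N)
(491921 - 438061)/(B(-219) + Z(525, -49)) = (491921 - 438061)/(-11/(-2 - 219) + 2*(-49)/(-49 + 525)) = 53860/(-11/(-221) + 2*(-49)/476) = 53860/(-11*(-1/221) + 2*(-49)*(1/476)) = 53860/(11/221 - 7/34) = 53860/(-69/442) = 53860*(-442/69) = -23806120/69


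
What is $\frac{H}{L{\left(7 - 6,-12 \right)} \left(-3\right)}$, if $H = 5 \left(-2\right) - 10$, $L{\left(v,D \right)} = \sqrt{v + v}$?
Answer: $\frac{10 \sqrt{2}}{3} \approx 4.714$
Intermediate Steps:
$L{\left(v,D \right)} = \sqrt{2} \sqrt{v}$ ($L{\left(v,D \right)} = \sqrt{2 v} = \sqrt{2} \sqrt{v}$)
$H = -20$ ($H = -10 - 10 = -20$)
$\frac{H}{L{\left(7 - 6,-12 \right)} \left(-3\right)} = - \frac{20}{\sqrt{2} \sqrt{7 - 6} \left(-3\right)} = - \frac{20}{\sqrt{2} \sqrt{1} \left(-3\right)} = - \frac{20}{\sqrt{2} \cdot 1 \left(-3\right)} = - \frac{20}{\sqrt{2} \left(-3\right)} = - \frac{20}{\left(-3\right) \sqrt{2}} = - 20 \left(- \frac{\sqrt{2}}{6}\right) = \frac{10 \sqrt{2}}{3}$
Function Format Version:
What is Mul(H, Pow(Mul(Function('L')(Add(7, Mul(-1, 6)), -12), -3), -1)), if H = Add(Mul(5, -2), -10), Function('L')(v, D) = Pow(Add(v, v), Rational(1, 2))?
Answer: Mul(Rational(10, 3), Pow(2, Rational(1, 2))) ≈ 4.7140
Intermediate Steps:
Function('L')(v, D) = Mul(Pow(2, Rational(1, 2)), Pow(v, Rational(1, 2))) (Function('L')(v, D) = Pow(Mul(2, v), Rational(1, 2)) = Mul(Pow(2, Rational(1, 2)), Pow(v, Rational(1, 2))))
H = -20 (H = Add(-10, -10) = -20)
Mul(H, Pow(Mul(Function('L')(Add(7, Mul(-1, 6)), -12), -3), -1)) = Mul(-20, Pow(Mul(Mul(Pow(2, Rational(1, 2)), Pow(Add(7, Mul(-1, 6)), Rational(1, 2))), -3), -1)) = Mul(-20, Pow(Mul(Mul(Pow(2, Rational(1, 2)), Pow(Add(7, -6), Rational(1, 2))), -3), -1)) = Mul(-20, Pow(Mul(Mul(Pow(2, Rational(1, 2)), Pow(1, Rational(1, 2))), -3), -1)) = Mul(-20, Pow(Mul(Mul(Pow(2, Rational(1, 2)), 1), -3), -1)) = Mul(-20, Pow(Mul(Pow(2, Rational(1, 2)), -3), -1)) = Mul(-20, Pow(Mul(-3, Pow(2, Rational(1, 2))), -1)) = Mul(-20, Mul(Rational(-1, 6), Pow(2, Rational(1, 2)))) = Mul(Rational(10, 3), Pow(2, Rational(1, 2)))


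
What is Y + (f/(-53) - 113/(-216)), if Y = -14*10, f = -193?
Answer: -1555043/11448 ≈ -135.84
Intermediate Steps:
Y = -140
Y + (f/(-53) - 113/(-216)) = -140 + (-193/(-53) - 113/(-216)) = -140 + (-193*(-1/53) - 113*(-1/216)) = -140 + (193/53 + 113/216) = -140 + 47677/11448 = -1555043/11448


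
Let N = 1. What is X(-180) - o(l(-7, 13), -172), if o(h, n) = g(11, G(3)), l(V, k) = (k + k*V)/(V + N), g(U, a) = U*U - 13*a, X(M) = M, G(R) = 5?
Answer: -236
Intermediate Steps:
g(U, a) = U**2 - 13*a
l(V, k) = (k + V*k)/(1 + V) (l(V, k) = (k + k*V)/(V + 1) = (k + V*k)/(1 + V))
o(h, n) = 56 (o(h, n) = 11**2 - 13*5 = 121 - 65 = 56)
X(-180) - o(l(-7, 13), -172) = -180 - 1*56 = -180 - 56 = -236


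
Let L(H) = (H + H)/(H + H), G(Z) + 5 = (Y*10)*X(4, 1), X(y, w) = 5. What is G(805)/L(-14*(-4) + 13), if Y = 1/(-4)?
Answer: -35/2 ≈ -17.500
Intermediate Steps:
Y = -1/4 ≈ -0.25000
G(Z) = -35/2 (G(Z) = -5 - 1/4*10*5 = -5 - 5/2*5 = -5 - 25/2 = -35/2)
L(H) = 1 (L(H) = (2*H)/((2*H)) = (2*H)*(1/(2*H)) = 1)
G(805)/L(-14*(-4) + 13) = -35/2/1 = -35/2*1 = -35/2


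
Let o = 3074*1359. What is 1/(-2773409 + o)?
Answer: 1/1404157 ≈ 7.1217e-7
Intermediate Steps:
o = 4177566
1/(-2773409 + o) = 1/(-2773409 + 4177566) = 1/1404157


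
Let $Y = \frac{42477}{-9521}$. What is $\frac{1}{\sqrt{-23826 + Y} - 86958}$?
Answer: $- \frac{275975706}{23998371072289} - \frac{i \sqrt{2160218004783}}{71995113216867} \approx -1.15 \cdot 10^{-5} - 2.0415 \cdot 10^{-8} i$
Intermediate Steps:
$Y = - \frac{42477}{9521}$ ($Y = 42477 \left(- \frac{1}{9521}\right) = - \frac{42477}{9521} \approx -4.4614$)
$\frac{1}{\sqrt{-23826 + Y} - 86958} = \frac{1}{\sqrt{-23826 - \frac{42477}{9521}} - 86958} = \frac{1}{\sqrt{- \frac{226889823}{9521}} - 86958} = \frac{1}{\frac{i \sqrt{2160218004783}}{9521} - 86958} = \frac{1}{-86958 + \frac{i \sqrt{2160218004783}}{9521}}$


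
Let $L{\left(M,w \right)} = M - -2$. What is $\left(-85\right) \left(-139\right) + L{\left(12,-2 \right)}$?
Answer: $11829$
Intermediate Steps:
$L{\left(M,w \right)} = 2 + M$ ($L{\left(M,w \right)} = M + 2 = 2 + M$)
$\left(-85\right) \left(-139\right) + L{\left(12,-2 \right)} = \left(-85\right) \left(-139\right) + \left(2 + 12\right) = 11815 + 14 = 11829$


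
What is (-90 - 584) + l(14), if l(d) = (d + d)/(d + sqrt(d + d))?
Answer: -2015/3 - sqrt(7)/3 ≈ -672.55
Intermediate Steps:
l(d) = 2*d/(d + sqrt(2)*sqrt(d)) (l(d) = (2*d)/(d + sqrt(2*d)) = (2*d)/(d + sqrt(2)*sqrt(d)) = 2*d/(d + sqrt(2)*sqrt(d)))
(-90 - 584) + l(14) = (-90 - 584) + 2*14/(14 + sqrt(2)*sqrt(14)) = -674 + 2*14/(14 + 2*sqrt(7)) = -674 + 28/(14 + 2*sqrt(7))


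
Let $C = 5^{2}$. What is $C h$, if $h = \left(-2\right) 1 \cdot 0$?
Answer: $0$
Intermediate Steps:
$C = 25$
$h = 0$ ($h = \left(-2\right) 0 = 0$)
$C h = 25 \cdot 0 = 0$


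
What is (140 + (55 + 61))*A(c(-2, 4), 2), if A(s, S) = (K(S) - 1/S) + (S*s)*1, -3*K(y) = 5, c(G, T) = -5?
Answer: -9344/3 ≈ -3114.7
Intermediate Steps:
K(y) = -5/3 (K(y) = -⅓*5 = -5/3)
A(s, S) = -5/3 - 1/S + S*s (A(s, S) = (-5/3 - 1/S) + (S*s)*1 = (-5/3 - 1/S) + S*s = -5/3 - 1/S + S*s)
(140 + (55 + 61))*A(c(-2, 4), 2) = (140 + (55 + 61))*(-5/3 - 1/2 + 2*(-5)) = (140 + 116)*(-5/3 - 1*½ - 10) = 256*(-5/3 - ½ - 10) = 256*(-73/6) = -9344/3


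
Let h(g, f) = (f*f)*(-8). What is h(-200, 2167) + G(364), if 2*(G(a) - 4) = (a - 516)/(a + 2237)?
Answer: -97712047984/2601 ≈ -3.7567e+7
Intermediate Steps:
h(g, f) = -8*f² (h(g, f) = f²*(-8) = -8*f²)
G(a) = 4 + (-516 + a)/(2*(2237 + a)) (G(a) = 4 + ((a - 516)/(a + 2237))/2 = 4 + ((-516 + a)/(2237 + a))/2 = 4 + (-516 + a)/(2*(2237 + a)))
h(-200, 2167) + G(364) = -8*2167² + (17380 + 9*364)/(2*(2237 + 364)) = -8*4695889 + (½)*(17380 + 3276)/2601 = -37567112 + (½)*(1/2601)*20656 = -37567112 + 10328/2601 = -97712047984/2601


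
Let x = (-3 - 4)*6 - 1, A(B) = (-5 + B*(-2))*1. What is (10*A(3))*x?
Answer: 4730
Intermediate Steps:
A(B) = -5 - 2*B (A(B) = (-5 - 2*B)*1 = -5 - 2*B)
x = -43 (x = -7*6 - 1 = -42 - 1 = -43)
(10*A(3))*x = (10*(-5 - 2*3))*(-43) = (10*(-5 - 6))*(-43) = (10*(-11))*(-43) = -110*(-43) = 4730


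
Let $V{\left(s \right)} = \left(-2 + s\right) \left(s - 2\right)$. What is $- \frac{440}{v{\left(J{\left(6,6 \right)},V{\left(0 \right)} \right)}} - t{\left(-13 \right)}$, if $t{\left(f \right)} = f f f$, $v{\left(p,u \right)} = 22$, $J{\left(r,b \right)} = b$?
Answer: $2177$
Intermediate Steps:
$V{\left(s \right)} = \left(-2 + s\right)^{2}$ ($V{\left(s \right)} = \left(-2 + s\right) \left(-2 + s\right) = \left(-2 + s\right)^{2}$)
$t{\left(f \right)} = f^{3}$ ($t{\left(f \right)} = f^{2} f = f^{3}$)
$- \frac{440}{v{\left(J{\left(6,6 \right)},V{\left(0 \right)} \right)}} - t{\left(-13 \right)} = - \frac{440}{22} - \left(-13\right)^{3} = \left(-440\right) \frac{1}{22} - -2197 = -20 + 2197 = 2177$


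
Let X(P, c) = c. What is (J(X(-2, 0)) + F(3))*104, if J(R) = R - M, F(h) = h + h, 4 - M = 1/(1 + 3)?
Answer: 234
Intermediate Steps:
M = 15/4 (M = 4 - 1/(1 + 3) = 4 - 1/4 = 15/4 ≈ 3.7500)
F(h) = 2*h
J(R) = -15/4 + R (J(R) = R - 1*15/4 = R - 15/4 = -15/4 + R)
(J(X(-2, 0)) + F(3))*104 = ((-15/4 + 0) + 2*3)*104 = (-15/4 + 6)*104 = (9/4)*104 = 234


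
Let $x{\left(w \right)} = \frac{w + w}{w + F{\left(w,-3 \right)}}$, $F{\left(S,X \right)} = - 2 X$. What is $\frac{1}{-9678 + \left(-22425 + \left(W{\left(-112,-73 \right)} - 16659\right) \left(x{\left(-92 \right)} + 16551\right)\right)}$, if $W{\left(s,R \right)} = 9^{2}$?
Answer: $- \frac{43}{11801352159} \approx -3.6436 \cdot 10^{-9}$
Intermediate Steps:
$W{\left(s,R \right)} = 81$
$x{\left(w \right)} = \frac{2 w}{6 + w}$ ($x{\left(w \right)} = \frac{w + w}{w - -6} = \frac{2 w}{w + 6} = \frac{2 w}{6 + w}$)
$\frac{1}{-9678 + \left(-22425 + \left(W{\left(-112,-73 \right)} - 16659\right) \left(x{\left(-92 \right)} + 16551\right)\right)} = \frac{1}{-9678 + \left(-22425 + \left(81 - 16659\right) \left(2 \left(-92\right) \frac{1}{6 - 92} + 16551\right)\right)} = \frac{1}{-9678 - \left(22425 + 16578 \left(2 \left(-92\right) \frac{1}{-86} + 16551\right)\right)} = \frac{1}{-9678 - \left(22425 + 16578 \left(2 \left(-92\right) \left(- \frac{1}{86}\right) + 16551\right)\right)} = \frac{1}{-9678 - \left(22425 + 16578 \left(\frac{92}{43} + 16551\right)\right)} = \frac{1}{-9678 - \frac{11800936005}{43}} = \frac{1}{- \frac{11801352159}{43}} = - \frac{43}{11801352159}$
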